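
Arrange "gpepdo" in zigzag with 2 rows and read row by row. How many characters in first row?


Zigzag "gpepdo" into 2 rows:
Placing characters:
  'g' => row 0
  'p' => row 1
  'e' => row 0
  'p' => row 1
  'd' => row 0
  'o' => row 1
Rows:
  Row 0: "ged"
  Row 1: "ppo"
First row length: 3

3


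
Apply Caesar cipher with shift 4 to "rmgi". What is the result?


Caesar cipher: shift "rmgi" by 4
  'r' (pos 17) + 4 = pos 21 = 'v'
  'm' (pos 12) + 4 = pos 16 = 'q'
  'g' (pos 6) + 4 = pos 10 = 'k'
  'i' (pos 8) + 4 = pos 12 = 'm'
Result: vqkm

vqkm


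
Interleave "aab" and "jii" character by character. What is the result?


Interleaving "aab" and "jii":
  Position 0: 'a' from first, 'j' from second => "aj"
  Position 1: 'a' from first, 'i' from second => "ai"
  Position 2: 'b' from first, 'i' from second => "bi"
Result: ajaibi

ajaibi


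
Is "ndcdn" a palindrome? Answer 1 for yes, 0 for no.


Input: ndcdn
Reversed: ndcdn
  Compare pos 0 ('n') with pos 4 ('n'): match
  Compare pos 1 ('d') with pos 3 ('d'): match
Result: palindrome

1


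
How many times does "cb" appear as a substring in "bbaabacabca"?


Searching for "cb" in "bbaabacabca"
Scanning each position:
  Position 0: "bb" => no
  Position 1: "ba" => no
  Position 2: "aa" => no
  Position 3: "ab" => no
  Position 4: "ba" => no
  Position 5: "ac" => no
  Position 6: "ca" => no
  Position 7: "ab" => no
  Position 8: "bc" => no
  Position 9: "ca" => no
Total occurrences: 0

0


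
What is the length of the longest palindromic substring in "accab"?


Input: "accab"
Checking substrings for palindromes:
  [0:4] "acca" (len 4) => palindrome
  [1:3] "cc" (len 2) => palindrome
Longest palindromic substring: "acca" with length 4

4


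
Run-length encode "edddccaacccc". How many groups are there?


Input: edddccaacccc
Scanning for consecutive runs:
  Group 1: 'e' x 1 (positions 0-0)
  Group 2: 'd' x 3 (positions 1-3)
  Group 3: 'c' x 2 (positions 4-5)
  Group 4: 'a' x 2 (positions 6-7)
  Group 5: 'c' x 4 (positions 8-11)
Total groups: 5

5


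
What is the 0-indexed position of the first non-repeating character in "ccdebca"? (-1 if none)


Input: ccdebca
Character frequencies:
  'a': 1
  'b': 1
  'c': 3
  'd': 1
  'e': 1
Scanning left to right for freq == 1:
  Position 0 ('c'): freq=3, skip
  Position 1 ('c'): freq=3, skip
  Position 2 ('d'): unique! => answer = 2

2


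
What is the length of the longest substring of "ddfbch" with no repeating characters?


Input: "ddfbch"
Sliding window (track last position of each char):
  Position 0 ('d'): window [0,0] length 1 -- new best
  Position 1 ('d'): repeat (last at 0), move window start to 1
  Position 1 ('d'): window [1,1] length 1
  Position 2 ('f'): window [1,2] length 2 -- new best
  Position 3 ('b'): window [1,3] length 3 -- new best
  Position 4 ('c'): window [1,4] length 4 -- new best
  Position 5 ('h'): window [1,5] length 5 -- new best
Longest substring with no repeats: "dfbch" with length 5

5


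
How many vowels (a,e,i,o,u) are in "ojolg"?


Input: ojolg
Checking each character:
  'o' at position 0: vowel (running total: 1)
  'j' at position 1: consonant
  'o' at position 2: vowel (running total: 2)
  'l' at position 3: consonant
  'g' at position 4: consonant
Total vowels: 2

2


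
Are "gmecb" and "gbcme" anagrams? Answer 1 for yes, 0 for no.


Strings: "gmecb", "gbcme"
Sorted first:  bcegm
Sorted second: bcegm
Sorted forms match => anagrams

1


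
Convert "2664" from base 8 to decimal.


Input: "2664" in base 8
Positional expansion:
  Digit '2' (value 2) x 8^3 = 1024
  Digit '6' (value 6) x 8^2 = 384
  Digit '6' (value 6) x 8^1 = 48
  Digit '4' (value 4) x 8^0 = 4
Sum = 1460

1460


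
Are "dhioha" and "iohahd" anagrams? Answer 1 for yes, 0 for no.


Strings: "dhioha", "iohahd"
Sorted first:  adhhio
Sorted second: adhhio
Sorted forms match => anagrams

1


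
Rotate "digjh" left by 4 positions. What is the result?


Input: "digjh", rotate left by 4
First 4 characters: "digj"
Remaining characters: "h"
Concatenate remaining + first: "h" + "digj" = "hdigj"

hdigj


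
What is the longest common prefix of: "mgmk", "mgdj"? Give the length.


Words: mgmk, mgdj
  Position 0: all 'm' => match
  Position 1: all 'g' => match
  Position 2: ('m', 'd') => mismatch, stop
LCP = "mg" (length 2)

2


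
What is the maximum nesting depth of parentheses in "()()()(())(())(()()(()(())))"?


Input: "()()()(())(())(()()(()(())))"
Tracking depth:
  Position 0 '(': depth becomes 1
  Position 1 ')': depth becomes 0
  Position 2 '(': depth becomes 1
  Position 3 ')': depth becomes 0
  Position 4 '(': depth becomes 1
  Position 5 ')': depth becomes 0
  Position 6 '(': depth becomes 1
  Position 7 '(': depth becomes 2
  Position 8 ')': depth becomes 1
  Position 9 ')': depth becomes 0
  Position 10 '(': depth becomes 1
  Position 11 '(': depth becomes 2
  Position 12 ')': depth becomes 1
  Position 13 ')': depth becomes 0
  Position 14 '(': depth becomes 1
  Position 15 '(': depth becomes 2
  Position 16 ')': depth becomes 1
  Position 17 '(': depth becomes 2
  Position 18 ')': depth becomes 1
  Position 19 '(': depth becomes 2
  Position 20 '(': depth becomes 3
  Position 21 ')': depth becomes 2
  Position 22 '(': depth becomes 3
  Position 23 '(': depth becomes 4
  Position 24 ')': depth becomes 3
  Position 25 ')': depth becomes 2
  Position 26 ')': depth becomes 1
  Position 27 ')': depth becomes 0
Maximum depth reached: 4

4


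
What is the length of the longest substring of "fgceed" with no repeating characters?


Input: "fgceed"
Sliding window (track last position of each char):
  Position 0 ('f'): window [0,0] length 1 -- new best
  Position 1 ('g'): window [0,1] length 2 -- new best
  Position 2 ('c'): window [0,2] length 3 -- new best
  Position 3 ('e'): window [0,3] length 4 -- new best
  Position 4 ('e'): repeat (last at 3), move window start to 4
  Position 4 ('e'): window [4,4] length 1
  Position 5 ('d'): window [4,5] length 2
Longest substring with no repeats: "fgce" with length 4

4


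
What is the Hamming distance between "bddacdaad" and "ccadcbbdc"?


Comparing "bddacdaad" and "ccadcbbdc" position by position:
  Position 0: 'b' vs 'c' => differ
  Position 1: 'd' vs 'c' => differ
  Position 2: 'd' vs 'a' => differ
  Position 3: 'a' vs 'd' => differ
  Position 4: 'c' vs 'c' => same
  Position 5: 'd' vs 'b' => differ
  Position 6: 'a' vs 'b' => differ
  Position 7: 'a' vs 'd' => differ
  Position 8: 'd' vs 'c' => differ
Total differences (Hamming distance): 8

8


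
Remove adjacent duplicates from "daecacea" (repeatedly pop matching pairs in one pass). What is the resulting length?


Input: daecacea
Stack-based adjacent duplicate removal:
  Read 'd': push. Stack: d
  Read 'a': push. Stack: da
  Read 'e': push. Stack: dae
  Read 'c': push. Stack: daec
  Read 'a': push. Stack: daeca
  Read 'c': push. Stack: daecac
  Read 'e': push. Stack: daecace
  Read 'a': push. Stack: daecacea
Final stack: "daecacea" (length 8)

8


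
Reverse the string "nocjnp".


Input: nocjnp
Reading characters right to left:
  Position 5: 'p'
  Position 4: 'n'
  Position 3: 'j'
  Position 2: 'c'
  Position 1: 'o'
  Position 0: 'n'
Reversed: pnjcon

pnjcon


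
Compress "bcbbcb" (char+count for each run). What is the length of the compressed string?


Input: bcbbcb
Runs:
  'b' x 1 => "b1"
  'c' x 1 => "c1"
  'b' x 2 => "b2"
  'c' x 1 => "c1"
  'b' x 1 => "b1"
Compressed: "b1c1b2c1b1"
Compressed length: 10

10


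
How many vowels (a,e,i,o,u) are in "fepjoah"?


Input: fepjoah
Checking each character:
  'f' at position 0: consonant
  'e' at position 1: vowel (running total: 1)
  'p' at position 2: consonant
  'j' at position 3: consonant
  'o' at position 4: vowel (running total: 2)
  'a' at position 5: vowel (running total: 3)
  'h' at position 6: consonant
Total vowels: 3

3


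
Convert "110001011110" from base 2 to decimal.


Input: "110001011110" in base 2
Positional expansion:
  Digit '1' (value 1) x 2^11 = 2048
  Digit '1' (value 1) x 2^10 = 1024
  Digit '0' (value 0) x 2^9 = 0
  Digit '0' (value 0) x 2^8 = 0
  Digit '0' (value 0) x 2^7 = 0
  Digit '1' (value 1) x 2^6 = 64
  Digit '0' (value 0) x 2^5 = 0
  Digit '1' (value 1) x 2^4 = 16
  Digit '1' (value 1) x 2^3 = 8
  Digit '1' (value 1) x 2^2 = 4
  Digit '1' (value 1) x 2^1 = 2
  Digit '0' (value 0) x 2^0 = 0
Sum = 3166

3166


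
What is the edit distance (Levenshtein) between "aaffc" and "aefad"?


Computing edit distance: "aaffc" -> "aefad"
DP table:
           a    e    f    a    d
      0    1    2    3    4    5
  a   1    0    1    2    3    4
  a   2    1    1    2    2    3
  f   3    2    2    1    2    3
  f   4    3    3    2    2    3
  c   5    4    4    3    3    3
Edit distance = dp[5][5] = 3

3


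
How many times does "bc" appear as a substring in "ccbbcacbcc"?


Searching for "bc" in "ccbbcacbcc"
Scanning each position:
  Position 0: "cc" => no
  Position 1: "cb" => no
  Position 2: "bb" => no
  Position 3: "bc" => MATCH
  Position 4: "ca" => no
  Position 5: "ac" => no
  Position 6: "cb" => no
  Position 7: "bc" => MATCH
  Position 8: "cc" => no
Total occurrences: 2

2


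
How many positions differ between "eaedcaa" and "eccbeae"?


Comparing "eaedcaa" and "eccbeae" position by position:
  Position 0: 'e' vs 'e' => same
  Position 1: 'a' vs 'c' => DIFFER
  Position 2: 'e' vs 'c' => DIFFER
  Position 3: 'd' vs 'b' => DIFFER
  Position 4: 'c' vs 'e' => DIFFER
  Position 5: 'a' vs 'a' => same
  Position 6: 'a' vs 'e' => DIFFER
Positions that differ: 5

5


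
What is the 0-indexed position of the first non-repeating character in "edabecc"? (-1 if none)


Input: edabecc
Character frequencies:
  'a': 1
  'b': 1
  'c': 2
  'd': 1
  'e': 2
Scanning left to right for freq == 1:
  Position 0 ('e'): freq=2, skip
  Position 1 ('d'): unique! => answer = 1

1


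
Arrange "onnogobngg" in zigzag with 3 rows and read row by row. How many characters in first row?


Zigzag "onnogobngg" into 3 rows:
Placing characters:
  'o' => row 0
  'n' => row 1
  'n' => row 2
  'o' => row 1
  'g' => row 0
  'o' => row 1
  'b' => row 2
  'n' => row 1
  'g' => row 0
  'g' => row 1
Rows:
  Row 0: "ogg"
  Row 1: "noong"
  Row 2: "nb"
First row length: 3

3


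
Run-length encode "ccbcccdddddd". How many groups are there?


Input: ccbcccdddddd
Scanning for consecutive runs:
  Group 1: 'c' x 2 (positions 0-1)
  Group 2: 'b' x 1 (positions 2-2)
  Group 3: 'c' x 3 (positions 3-5)
  Group 4: 'd' x 6 (positions 6-11)
Total groups: 4

4


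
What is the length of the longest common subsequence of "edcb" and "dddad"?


LCS of "edcb" and "dddad"
DP table:
           d    d    d    a    d
      0    0    0    0    0    0
  e   0    0    0    0    0    0
  d   0    1    1    1    1    1
  c   0    1    1    1    1    1
  b   0    1    1    1    1    1
LCS length = dp[4][5] = 1

1


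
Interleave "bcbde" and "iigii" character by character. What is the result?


Interleaving "bcbde" and "iigii":
  Position 0: 'b' from first, 'i' from second => "bi"
  Position 1: 'c' from first, 'i' from second => "ci"
  Position 2: 'b' from first, 'g' from second => "bg"
  Position 3: 'd' from first, 'i' from second => "di"
  Position 4: 'e' from first, 'i' from second => "ei"
Result: bicibgdiei

bicibgdiei


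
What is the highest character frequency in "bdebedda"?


Input: bdebedda
Character counts:
  'a': 1
  'b': 2
  'd': 3
  'e': 2
Maximum frequency: 3

3


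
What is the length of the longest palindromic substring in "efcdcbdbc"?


Input: "efcdcbdbc"
Checking substrings for palindromes:
  [4:9] "cbdbc" (len 5) => palindrome
  [2:5] "cdc" (len 3) => palindrome
  [5:8] "bdb" (len 3) => palindrome
Longest palindromic substring: "cbdbc" with length 5

5


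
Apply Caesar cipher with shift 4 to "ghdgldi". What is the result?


Caesar cipher: shift "ghdgldi" by 4
  'g' (pos 6) + 4 = pos 10 = 'k'
  'h' (pos 7) + 4 = pos 11 = 'l'
  'd' (pos 3) + 4 = pos 7 = 'h'
  'g' (pos 6) + 4 = pos 10 = 'k'
  'l' (pos 11) + 4 = pos 15 = 'p'
  'd' (pos 3) + 4 = pos 7 = 'h'
  'i' (pos 8) + 4 = pos 12 = 'm'
Result: klhkphm

klhkphm


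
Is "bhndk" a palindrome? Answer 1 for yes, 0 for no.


Input: bhndk
Reversed: kdnhb
  Compare pos 0 ('b') with pos 4 ('k'): MISMATCH
  Compare pos 1 ('h') with pos 3 ('d'): MISMATCH
Result: not a palindrome

0


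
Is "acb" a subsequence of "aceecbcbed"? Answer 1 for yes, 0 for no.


Check if "acb" is a subsequence of "aceecbcbed"
Greedy scan:
  Position 0 ('a'): matches sub[0] = 'a'
  Position 1 ('c'): matches sub[1] = 'c'
  Position 2 ('e'): no match needed
  Position 3 ('e'): no match needed
  Position 4 ('c'): no match needed
  Position 5 ('b'): matches sub[2] = 'b'
  Position 6 ('c'): no match needed
  Position 7 ('b'): no match needed
  Position 8 ('e'): no match needed
  Position 9 ('d'): no match needed
All 3 characters matched => is a subsequence

1


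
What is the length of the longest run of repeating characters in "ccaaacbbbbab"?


Input: "ccaaacbbbbab"
Scanning for longest run:
  Position 1 ('c'): continues run of 'c', length=2
  Position 2 ('a'): new char, reset run to 1
  Position 3 ('a'): continues run of 'a', length=2
  Position 4 ('a'): continues run of 'a', length=3
  Position 5 ('c'): new char, reset run to 1
  Position 6 ('b'): new char, reset run to 1
  Position 7 ('b'): continues run of 'b', length=2
  Position 8 ('b'): continues run of 'b', length=3
  Position 9 ('b'): continues run of 'b', length=4
  Position 10 ('a'): new char, reset run to 1
  Position 11 ('b'): new char, reset run to 1
Longest run: 'b' with length 4

4


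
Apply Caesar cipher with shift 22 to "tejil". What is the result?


Caesar cipher: shift "tejil" by 22
  't' (pos 19) + 22 = pos 15 = 'p'
  'e' (pos 4) + 22 = pos 0 = 'a'
  'j' (pos 9) + 22 = pos 5 = 'f'
  'i' (pos 8) + 22 = pos 4 = 'e'
  'l' (pos 11) + 22 = pos 7 = 'h'
Result: pafeh

pafeh


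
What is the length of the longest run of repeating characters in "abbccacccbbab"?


Input: "abbccacccbbab"
Scanning for longest run:
  Position 1 ('b'): new char, reset run to 1
  Position 2 ('b'): continues run of 'b', length=2
  Position 3 ('c'): new char, reset run to 1
  Position 4 ('c'): continues run of 'c', length=2
  Position 5 ('a'): new char, reset run to 1
  Position 6 ('c'): new char, reset run to 1
  Position 7 ('c'): continues run of 'c', length=2
  Position 8 ('c'): continues run of 'c', length=3
  Position 9 ('b'): new char, reset run to 1
  Position 10 ('b'): continues run of 'b', length=2
  Position 11 ('a'): new char, reset run to 1
  Position 12 ('b'): new char, reset run to 1
Longest run: 'c' with length 3

3


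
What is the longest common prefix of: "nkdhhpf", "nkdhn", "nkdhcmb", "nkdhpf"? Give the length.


Words: nkdhhpf, nkdhn, nkdhcmb, nkdhpf
  Position 0: all 'n' => match
  Position 1: all 'k' => match
  Position 2: all 'd' => match
  Position 3: all 'h' => match
  Position 4: ('h', 'n', 'c', 'p') => mismatch, stop
LCP = "nkdh" (length 4)

4


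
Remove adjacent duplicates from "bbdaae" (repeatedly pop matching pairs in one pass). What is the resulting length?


Input: bbdaae
Stack-based adjacent duplicate removal:
  Read 'b': push. Stack: b
  Read 'b': matches stack top 'b' => pop. Stack: (empty)
  Read 'd': push. Stack: d
  Read 'a': push. Stack: da
  Read 'a': matches stack top 'a' => pop. Stack: d
  Read 'e': push. Stack: de
Final stack: "de" (length 2)

2


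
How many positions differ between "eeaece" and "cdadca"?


Comparing "eeaece" and "cdadca" position by position:
  Position 0: 'e' vs 'c' => DIFFER
  Position 1: 'e' vs 'd' => DIFFER
  Position 2: 'a' vs 'a' => same
  Position 3: 'e' vs 'd' => DIFFER
  Position 4: 'c' vs 'c' => same
  Position 5: 'e' vs 'a' => DIFFER
Positions that differ: 4

4


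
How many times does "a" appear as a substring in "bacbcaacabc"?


Searching for "a" in "bacbcaacabc"
Scanning each position:
  Position 0: "b" => no
  Position 1: "a" => MATCH
  Position 2: "c" => no
  Position 3: "b" => no
  Position 4: "c" => no
  Position 5: "a" => MATCH
  Position 6: "a" => MATCH
  Position 7: "c" => no
  Position 8: "a" => MATCH
  Position 9: "b" => no
  Position 10: "c" => no
Total occurrences: 4

4


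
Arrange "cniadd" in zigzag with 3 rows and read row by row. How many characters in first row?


Zigzag "cniadd" into 3 rows:
Placing characters:
  'c' => row 0
  'n' => row 1
  'i' => row 2
  'a' => row 1
  'd' => row 0
  'd' => row 1
Rows:
  Row 0: "cd"
  Row 1: "nad"
  Row 2: "i"
First row length: 2

2


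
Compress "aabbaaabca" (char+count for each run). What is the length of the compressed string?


Input: aabbaaabca
Runs:
  'a' x 2 => "a2"
  'b' x 2 => "b2"
  'a' x 3 => "a3"
  'b' x 1 => "b1"
  'c' x 1 => "c1"
  'a' x 1 => "a1"
Compressed: "a2b2a3b1c1a1"
Compressed length: 12

12


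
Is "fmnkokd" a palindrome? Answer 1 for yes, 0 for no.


Input: fmnkokd
Reversed: dkoknmf
  Compare pos 0 ('f') with pos 6 ('d'): MISMATCH
  Compare pos 1 ('m') with pos 5 ('k'): MISMATCH
  Compare pos 2 ('n') with pos 4 ('o'): MISMATCH
Result: not a palindrome

0


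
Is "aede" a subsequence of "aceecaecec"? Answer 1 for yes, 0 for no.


Check if "aede" is a subsequence of "aceecaecec"
Greedy scan:
  Position 0 ('a'): matches sub[0] = 'a'
  Position 1 ('c'): no match needed
  Position 2 ('e'): matches sub[1] = 'e'
  Position 3 ('e'): no match needed
  Position 4 ('c'): no match needed
  Position 5 ('a'): no match needed
  Position 6 ('e'): no match needed
  Position 7 ('c'): no match needed
  Position 8 ('e'): no match needed
  Position 9 ('c'): no match needed
Only matched 2/4 characters => not a subsequence

0


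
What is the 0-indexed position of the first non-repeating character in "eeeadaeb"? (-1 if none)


Input: eeeadaeb
Character frequencies:
  'a': 2
  'b': 1
  'd': 1
  'e': 4
Scanning left to right for freq == 1:
  Position 0 ('e'): freq=4, skip
  Position 1 ('e'): freq=4, skip
  Position 2 ('e'): freq=4, skip
  Position 3 ('a'): freq=2, skip
  Position 4 ('d'): unique! => answer = 4

4


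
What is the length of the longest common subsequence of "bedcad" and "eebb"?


LCS of "bedcad" and "eebb"
DP table:
           e    e    b    b
      0    0    0    0    0
  b   0    0    0    1    1
  e   0    1    1    1    1
  d   0    1    1    1    1
  c   0    1    1    1    1
  a   0    1    1    1    1
  d   0    1    1    1    1
LCS length = dp[6][4] = 1

1


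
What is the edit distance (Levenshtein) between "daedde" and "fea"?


Computing edit distance: "daedde" -> "fea"
DP table:
           f    e    a
      0    1    2    3
  d   1    1    2    3
  a   2    2    2    2
  e   3    3    2    3
  d   4    4    3    3
  d   5    5    4    4
  e   6    6    5    5
Edit distance = dp[6][3] = 5

5


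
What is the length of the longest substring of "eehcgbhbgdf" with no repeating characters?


Input: "eehcgbhbgdf"
Sliding window (track last position of each char):
  Position 0 ('e'): window [0,0] length 1 -- new best
  Position 1 ('e'): repeat (last at 0), move window start to 1
  Position 1 ('e'): window [1,1] length 1
  Position 2 ('h'): window [1,2] length 2 -- new best
  Position 3 ('c'): window [1,3] length 3 -- new best
  Position 4 ('g'): window [1,4] length 4 -- new best
  Position 5 ('b'): window [1,5] length 5 -- new best
  Position 6 ('h'): repeat (last at 2), move window start to 3
  Position 6 ('h'): window [3,6] length 4
  Position 7 ('b'): repeat (last at 5), move window start to 6
  Position 7 ('b'): window [6,7] length 2
  Position 8 ('g'): window [6,8] length 3
  Position 9 ('d'): window [6,9] length 4
  Position 10 ('f'): window [6,10] length 5
Longest substring with no repeats: "ehcgb" with length 5

5


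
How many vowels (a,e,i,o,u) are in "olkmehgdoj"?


Input: olkmehgdoj
Checking each character:
  'o' at position 0: vowel (running total: 1)
  'l' at position 1: consonant
  'k' at position 2: consonant
  'm' at position 3: consonant
  'e' at position 4: vowel (running total: 2)
  'h' at position 5: consonant
  'g' at position 6: consonant
  'd' at position 7: consonant
  'o' at position 8: vowel (running total: 3)
  'j' at position 9: consonant
Total vowels: 3

3


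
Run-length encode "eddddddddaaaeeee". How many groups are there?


Input: eddddddddaaaeeee
Scanning for consecutive runs:
  Group 1: 'e' x 1 (positions 0-0)
  Group 2: 'd' x 8 (positions 1-8)
  Group 3: 'a' x 3 (positions 9-11)
  Group 4: 'e' x 4 (positions 12-15)
Total groups: 4

4


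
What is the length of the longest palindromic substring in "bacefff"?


Input: "bacefff"
Checking substrings for palindromes:
  [4:7] "fff" (len 3) => palindrome
  [4:6] "ff" (len 2) => palindrome
  [5:7] "ff" (len 2) => palindrome
Longest palindromic substring: "fff" with length 3

3


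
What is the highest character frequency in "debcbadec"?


Input: debcbadec
Character counts:
  'a': 1
  'b': 2
  'c': 2
  'd': 2
  'e': 2
Maximum frequency: 2

2


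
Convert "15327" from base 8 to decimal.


Input: "15327" in base 8
Positional expansion:
  Digit '1' (value 1) x 8^4 = 4096
  Digit '5' (value 5) x 8^3 = 2560
  Digit '3' (value 3) x 8^2 = 192
  Digit '2' (value 2) x 8^1 = 16
  Digit '7' (value 7) x 8^0 = 7
Sum = 6871

6871


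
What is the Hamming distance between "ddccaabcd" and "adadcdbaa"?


Comparing "ddccaabcd" and "adadcdbaa" position by position:
  Position 0: 'd' vs 'a' => differ
  Position 1: 'd' vs 'd' => same
  Position 2: 'c' vs 'a' => differ
  Position 3: 'c' vs 'd' => differ
  Position 4: 'a' vs 'c' => differ
  Position 5: 'a' vs 'd' => differ
  Position 6: 'b' vs 'b' => same
  Position 7: 'c' vs 'a' => differ
  Position 8: 'd' vs 'a' => differ
Total differences (Hamming distance): 7

7


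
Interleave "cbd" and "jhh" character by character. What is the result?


Interleaving "cbd" and "jhh":
  Position 0: 'c' from first, 'j' from second => "cj"
  Position 1: 'b' from first, 'h' from second => "bh"
  Position 2: 'd' from first, 'h' from second => "dh"
Result: cjbhdh

cjbhdh


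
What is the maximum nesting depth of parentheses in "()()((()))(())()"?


Input: "()()((()))(())()"
Tracking depth:
  Position 0 '(': depth becomes 1
  Position 1 ')': depth becomes 0
  Position 2 '(': depth becomes 1
  Position 3 ')': depth becomes 0
  Position 4 '(': depth becomes 1
  Position 5 '(': depth becomes 2
  Position 6 '(': depth becomes 3
  Position 7 ')': depth becomes 2
  Position 8 ')': depth becomes 1
  Position 9 ')': depth becomes 0
  Position 10 '(': depth becomes 1
  Position 11 '(': depth becomes 2
  Position 12 ')': depth becomes 1
  Position 13 ')': depth becomes 0
  Position 14 '(': depth becomes 1
  Position 15 ')': depth becomes 0
Maximum depth reached: 3

3


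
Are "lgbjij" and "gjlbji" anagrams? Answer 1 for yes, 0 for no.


Strings: "lgbjij", "gjlbji"
Sorted first:  bgijjl
Sorted second: bgijjl
Sorted forms match => anagrams

1


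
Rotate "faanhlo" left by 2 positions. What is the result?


Input: "faanhlo", rotate left by 2
First 2 characters: "fa"
Remaining characters: "anhlo"
Concatenate remaining + first: "anhlo" + "fa" = "anhlofa"

anhlofa


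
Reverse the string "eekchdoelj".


Input: eekchdoelj
Reading characters right to left:
  Position 9: 'j'
  Position 8: 'l'
  Position 7: 'e'
  Position 6: 'o'
  Position 5: 'd'
  Position 4: 'h'
  Position 3: 'c'
  Position 2: 'k'
  Position 1: 'e'
  Position 0: 'e'
Reversed: jleodhckee

jleodhckee


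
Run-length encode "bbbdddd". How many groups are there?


Input: bbbdddd
Scanning for consecutive runs:
  Group 1: 'b' x 3 (positions 0-2)
  Group 2: 'd' x 4 (positions 3-6)
Total groups: 2

2


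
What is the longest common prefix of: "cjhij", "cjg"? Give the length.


Words: cjhij, cjg
  Position 0: all 'c' => match
  Position 1: all 'j' => match
  Position 2: ('h', 'g') => mismatch, stop
LCP = "cj" (length 2)

2


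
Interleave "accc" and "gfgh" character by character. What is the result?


Interleaving "accc" and "gfgh":
  Position 0: 'a' from first, 'g' from second => "ag"
  Position 1: 'c' from first, 'f' from second => "cf"
  Position 2: 'c' from first, 'g' from second => "cg"
  Position 3: 'c' from first, 'h' from second => "ch"
Result: agcfcgch

agcfcgch


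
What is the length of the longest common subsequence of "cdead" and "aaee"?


LCS of "cdead" and "aaee"
DP table:
           a    a    e    e
      0    0    0    0    0
  c   0    0    0    0    0
  d   0    0    0    0    0
  e   0    0    0    1    1
  a   0    1    1    1    1
  d   0    1    1    1    1
LCS length = dp[5][4] = 1

1


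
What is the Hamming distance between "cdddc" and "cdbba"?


Comparing "cdddc" and "cdbba" position by position:
  Position 0: 'c' vs 'c' => same
  Position 1: 'd' vs 'd' => same
  Position 2: 'd' vs 'b' => differ
  Position 3: 'd' vs 'b' => differ
  Position 4: 'c' vs 'a' => differ
Total differences (Hamming distance): 3

3


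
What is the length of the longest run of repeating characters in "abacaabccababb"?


Input: "abacaabccababb"
Scanning for longest run:
  Position 1 ('b'): new char, reset run to 1
  Position 2 ('a'): new char, reset run to 1
  Position 3 ('c'): new char, reset run to 1
  Position 4 ('a'): new char, reset run to 1
  Position 5 ('a'): continues run of 'a', length=2
  Position 6 ('b'): new char, reset run to 1
  Position 7 ('c'): new char, reset run to 1
  Position 8 ('c'): continues run of 'c', length=2
  Position 9 ('a'): new char, reset run to 1
  Position 10 ('b'): new char, reset run to 1
  Position 11 ('a'): new char, reset run to 1
  Position 12 ('b'): new char, reset run to 1
  Position 13 ('b'): continues run of 'b', length=2
Longest run: 'a' with length 2

2


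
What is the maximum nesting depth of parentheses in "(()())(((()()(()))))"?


Input: "(()())(((()()(()))))"
Tracking depth:
  Position 0 '(': depth becomes 1
  Position 1 '(': depth becomes 2
  Position 2 ')': depth becomes 1
  Position 3 '(': depth becomes 2
  Position 4 ')': depth becomes 1
  Position 5 ')': depth becomes 0
  Position 6 '(': depth becomes 1
  Position 7 '(': depth becomes 2
  Position 8 '(': depth becomes 3
  Position 9 '(': depth becomes 4
  Position 10 ')': depth becomes 3
  Position 11 '(': depth becomes 4
  Position 12 ')': depth becomes 3
  Position 13 '(': depth becomes 4
  Position 14 '(': depth becomes 5
  Position 15 ')': depth becomes 4
  Position 16 ')': depth becomes 3
  Position 17 ')': depth becomes 2
  Position 18 ')': depth becomes 1
  Position 19 ')': depth becomes 0
Maximum depth reached: 5

5


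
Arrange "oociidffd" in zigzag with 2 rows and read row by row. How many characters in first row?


Zigzag "oociidffd" into 2 rows:
Placing characters:
  'o' => row 0
  'o' => row 1
  'c' => row 0
  'i' => row 1
  'i' => row 0
  'd' => row 1
  'f' => row 0
  'f' => row 1
  'd' => row 0
Rows:
  Row 0: "ocifd"
  Row 1: "oidf"
First row length: 5

5


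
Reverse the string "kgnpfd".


Input: kgnpfd
Reading characters right to left:
  Position 5: 'd'
  Position 4: 'f'
  Position 3: 'p'
  Position 2: 'n'
  Position 1: 'g'
  Position 0: 'k'
Reversed: dfpngk

dfpngk


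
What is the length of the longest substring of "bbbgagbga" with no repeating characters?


Input: "bbbgagbga"
Sliding window (track last position of each char):
  Position 0 ('b'): window [0,0] length 1 -- new best
  Position 1 ('b'): repeat (last at 0), move window start to 1
  Position 1 ('b'): window [1,1] length 1
  Position 2 ('b'): repeat (last at 1), move window start to 2
  Position 2 ('b'): window [2,2] length 1
  Position 3 ('g'): window [2,3] length 2 -- new best
  Position 4 ('a'): window [2,4] length 3 -- new best
  Position 5 ('g'): repeat (last at 3), move window start to 4
  Position 5 ('g'): window [4,5] length 2
  Position 6 ('b'): window [4,6] length 3
  Position 7 ('g'): repeat (last at 5), move window start to 6
  Position 7 ('g'): window [6,7] length 2
  Position 8 ('a'): window [6,8] length 3
Longest substring with no repeats: "bga" with length 3

3


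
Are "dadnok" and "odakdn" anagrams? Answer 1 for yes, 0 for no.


Strings: "dadnok", "odakdn"
Sorted first:  addkno
Sorted second: addkno
Sorted forms match => anagrams

1


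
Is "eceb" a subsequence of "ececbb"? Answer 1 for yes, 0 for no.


Check if "eceb" is a subsequence of "ececbb"
Greedy scan:
  Position 0 ('e'): matches sub[0] = 'e'
  Position 1 ('c'): matches sub[1] = 'c'
  Position 2 ('e'): matches sub[2] = 'e'
  Position 3 ('c'): no match needed
  Position 4 ('b'): matches sub[3] = 'b'
  Position 5 ('b'): no match needed
All 4 characters matched => is a subsequence

1


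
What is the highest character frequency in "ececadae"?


Input: ececadae
Character counts:
  'a': 2
  'c': 2
  'd': 1
  'e': 3
Maximum frequency: 3

3


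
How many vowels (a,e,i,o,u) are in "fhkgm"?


Input: fhkgm
Checking each character:
  'f' at position 0: consonant
  'h' at position 1: consonant
  'k' at position 2: consonant
  'g' at position 3: consonant
  'm' at position 4: consonant
Total vowels: 0

0


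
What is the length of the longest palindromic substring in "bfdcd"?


Input: "bfdcd"
Checking substrings for palindromes:
  [2:5] "dcd" (len 3) => palindrome
Longest palindromic substring: "dcd" with length 3

3


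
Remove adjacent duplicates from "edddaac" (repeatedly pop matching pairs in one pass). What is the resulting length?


Input: edddaac
Stack-based adjacent duplicate removal:
  Read 'e': push. Stack: e
  Read 'd': push. Stack: ed
  Read 'd': matches stack top 'd' => pop. Stack: e
  Read 'd': push. Stack: ed
  Read 'a': push. Stack: eda
  Read 'a': matches stack top 'a' => pop. Stack: ed
  Read 'c': push. Stack: edc
Final stack: "edc" (length 3)

3


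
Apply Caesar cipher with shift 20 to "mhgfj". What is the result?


Caesar cipher: shift "mhgfj" by 20
  'm' (pos 12) + 20 = pos 6 = 'g'
  'h' (pos 7) + 20 = pos 1 = 'b'
  'g' (pos 6) + 20 = pos 0 = 'a'
  'f' (pos 5) + 20 = pos 25 = 'z'
  'j' (pos 9) + 20 = pos 3 = 'd'
Result: gbazd

gbazd


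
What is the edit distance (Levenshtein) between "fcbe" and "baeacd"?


Computing edit distance: "fcbe" -> "baeacd"
DP table:
           b    a    e    a    c    d
      0    1    2    3    4    5    6
  f   1    1    2    3    4    5    6
  c   2    2    2    3    4    4    5
  b   3    2    3    3    4    5    5
  e   4    3    3    3    4    5    6
Edit distance = dp[4][6] = 6

6


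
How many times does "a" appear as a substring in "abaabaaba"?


Searching for "a" in "abaabaaba"
Scanning each position:
  Position 0: "a" => MATCH
  Position 1: "b" => no
  Position 2: "a" => MATCH
  Position 3: "a" => MATCH
  Position 4: "b" => no
  Position 5: "a" => MATCH
  Position 6: "a" => MATCH
  Position 7: "b" => no
  Position 8: "a" => MATCH
Total occurrences: 6

6


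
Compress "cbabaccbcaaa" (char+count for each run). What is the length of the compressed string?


Input: cbabaccbcaaa
Runs:
  'c' x 1 => "c1"
  'b' x 1 => "b1"
  'a' x 1 => "a1"
  'b' x 1 => "b1"
  'a' x 1 => "a1"
  'c' x 2 => "c2"
  'b' x 1 => "b1"
  'c' x 1 => "c1"
  'a' x 3 => "a3"
Compressed: "c1b1a1b1a1c2b1c1a3"
Compressed length: 18

18


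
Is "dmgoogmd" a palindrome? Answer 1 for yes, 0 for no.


Input: dmgoogmd
Reversed: dmgoogmd
  Compare pos 0 ('d') with pos 7 ('d'): match
  Compare pos 1 ('m') with pos 6 ('m'): match
  Compare pos 2 ('g') with pos 5 ('g'): match
  Compare pos 3 ('o') with pos 4 ('o'): match
Result: palindrome

1


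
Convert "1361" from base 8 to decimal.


Input: "1361" in base 8
Positional expansion:
  Digit '1' (value 1) x 8^3 = 512
  Digit '3' (value 3) x 8^2 = 192
  Digit '6' (value 6) x 8^1 = 48
  Digit '1' (value 1) x 8^0 = 1
Sum = 753

753


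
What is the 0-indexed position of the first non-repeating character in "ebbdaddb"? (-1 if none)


Input: ebbdaddb
Character frequencies:
  'a': 1
  'b': 3
  'd': 3
  'e': 1
Scanning left to right for freq == 1:
  Position 0 ('e'): unique! => answer = 0

0


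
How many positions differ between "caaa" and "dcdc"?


Comparing "caaa" and "dcdc" position by position:
  Position 0: 'c' vs 'd' => DIFFER
  Position 1: 'a' vs 'c' => DIFFER
  Position 2: 'a' vs 'd' => DIFFER
  Position 3: 'a' vs 'c' => DIFFER
Positions that differ: 4

4


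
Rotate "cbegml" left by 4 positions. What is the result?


Input: "cbegml", rotate left by 4
First 4 characters: "cbeg"
Remaining characters: "ml"
Concatenate remaining + first: "ml" + "cbeg" = "mlcbeg"

mlcbeg


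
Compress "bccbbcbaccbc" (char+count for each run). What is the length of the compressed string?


Input: bccbbcbaccbc
Runs:
  'b' x 1 => "b1"
  'c' x 2 => "c2"
  'b' x 2 => "b2"
  'c' x 1 => "c1"
  'b' x 1 => "b1"
  'a' x 1 => "a1"
  'c' x 2 => "c2"
  'b' x 1 => "b1"
  'c' x 1 => "c1"
Compressed: "b1c2b2c1b1a1c2b1c1"
Compressed length: 18

18


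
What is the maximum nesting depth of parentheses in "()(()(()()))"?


Input: "()(()(()()))"
Tracking depth:
  Position 0 '(': depth becomes 1
  Position 1 ')': depth becomes 0
  Position 2 '(': depth becomes 1
  Position 3 '(': depth becomes 2
  Position 4 ')': depth becomes 1
  Position 5 '(': depth becomes 2
  Position 6 '(': depth becomes 3
  Position 7 ')': depth becomes 2
  Position 8 '(': depth becomes 3
  Position 9 ')': depth becomes 2
  Position 10 ')': depth becomes 1
  Position 11 ')': depth becomes 0
Maximum depth reached: 3

3


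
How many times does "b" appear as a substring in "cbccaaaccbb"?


Searching for "b" in "cbccaaaccbb"
Scanning each position:
  Position 0: "c" => no
  Position 1: "b" => MATCH
  Position 2: "c" => no
  Position 3: "c" => no
  Position 4: "a" => no
  Position 5: "a" => no
  Position 6: "a" => no
  Position 7: "c" => no
  Position 8: "c" => no
  Position 9: "b" => MATCH
  Position 10: "b" => MATCH
Total occurrences: 3

3


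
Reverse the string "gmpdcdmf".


Input: gmpdcdmf
Reading characters right to left:
  Position 7: 'f'
  Position 6: 'm'
  Position 5: 'd'
  Position 4: 'c'
  Position 3: 'd'
  Position 2: 'p'
  Position 1: 'm'
  Position 0: 'g'
Reversed: fmdcdpmg

fmdcdpmg


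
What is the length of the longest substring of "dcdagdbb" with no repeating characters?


Input: "dcdagdbb"
Sliding window (track last position of each char):
  Position 0 ('d'): window [0,0] length 1 -- new best
  Position 1 ('c'): window [0,1] length 2 -- new best
  Position 2 ('d'): repeat (last at 0), move window start to 1
  Position 2 ('d'): window [1,2] length 2
  Position 3 ('a'): window [1,3] length 3 -- new best
  Position 4 ('g'): window [1,4] length 4 -- new best
  Position 5 ('d'): repeat (last at 2), move window start to 3
  Position 5 ('d'): window [3,5] length 3
  Position 6 ('b'): window [3,6] length 4
  Position 7 ('b'): repeat (last at 6), move window start to 7
  Position 7 ('b'): window [7,7] length 1
Longest substring with no repeats: "cdag" with length 4

4


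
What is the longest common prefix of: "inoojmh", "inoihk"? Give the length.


Words: inoojmh, inoihk
  Position 0: all 'i' => match
  Position 1: all 'n' => match
  Position 2: all 'o' => match
  Position 3: ('o', 'i') => mismatch, stop
LCP = "ino" (length 3)

3


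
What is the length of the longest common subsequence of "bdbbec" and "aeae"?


LCS of "bdbbec" and "aeae"
DP table:
           a    e    a    e
      0    0    0    0    0
  b   0    0    0    0    0
  d   0    0    0    0    0
  b   0    0    0    0    0
  b   0    0    0    0    0
  e   0    0    1    1    1
  c   0    0    1    1    1
LCS length = dp[6][4] = 1

1


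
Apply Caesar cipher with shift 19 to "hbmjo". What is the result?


Caesar cipher: shift "hbmjo" by 19
  'h' (pos 7) + 19 = pos 0 = 'a'
  'b' (pos 1) + 19 = pos 20 = 'u'
  'm' (pos 12) + 19 = pos 5 = 'f'
  'j' (pos 9) + 19 = pos 2 = 'c'
  'o' (pos 14) + 19 = pos 7 = 'h'
Result: aufch

aufch


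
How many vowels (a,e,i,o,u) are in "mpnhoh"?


Input: mpnhoh
Checking each character:
  'm' at position 0: consonant
  'p' at position 1: consonant
  'n' at position 2: consonant
  'h' at position 3: consonant
  'o' at position 4: vowel (running total: 1)
  'h' at position 5: consonant
Total vowels: 1

1


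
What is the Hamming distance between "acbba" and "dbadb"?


Comparing "acbba" and "dbadb" position by position:
  Position 0: 'a' vs 'd' => differ
  Position 1: 'c' vs 'b' => differ
  Position 2: 'b' vs 'a' => differ
  Position 3: 'b' vs 'd' => differ
  Position 4: 'a' vs 'b' => differ
Total differences (Hamming distance): 5

5


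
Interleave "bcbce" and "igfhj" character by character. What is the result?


Interleaving "bcbce" and "igfhj":
  Position 0: 'b' from first, 'i' from second => "bi"
  Position 1: 'c' from first, 'g' from second => "cg"
  Position 2: 'b' from first, 'f' from second => "bf"
  Position 3: 'c' from first, 'h' from second => "ch"
  Position 4: 'e' from first, 'j' from second => "ej"
Result: bicgbfchej

bicgbfchej


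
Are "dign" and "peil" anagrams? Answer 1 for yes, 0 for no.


Strings: "dign", "peil"
Sorted first:  dgin
Sorted second: eilp
Differ at position 0: 'd' vs 'e' => not anagrams

0


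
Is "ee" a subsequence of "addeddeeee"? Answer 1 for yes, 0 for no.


Check if "ee" is a subsequence of "addeddeeee"
Greedy scan:
  Position 0 ('a'): no match needed
  Position 1 ('d'): no match needed
  Position 2 ('d'): no match needed
  Position 3 ('e'): matches sub[0] = 'e'
  Position 4 ('d'): no match needed
  Position 5 ('d'): no match needed
  Position 6 ('e'): matches sub[1] = 'e'
  Position 7 ('e'): no match needed
  Position 8 ('e'): no match needed
  Position 9 ('e'): no match needed
All 2 characters matched => is a subsequence

1


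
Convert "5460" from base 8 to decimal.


Input: "5460" in base 8
Positional expansion:
  Digit '5' (value 5) x 8^3 = 2560
  Digit '4' (value 4) x 8^2 = 256
  Digit '6' (value 6) x 8^1 = 48
  Digit '0' (value 0) x 8^0 = 0
Sum = 2864

2864


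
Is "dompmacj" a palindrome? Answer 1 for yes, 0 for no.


Input: dompmacj
Reversed: jcampmod
  Compare pos 0 ('d') with pos 7 ('j'): MISMATCH
  Compare pos 1 ('o') with pos 6 ('c'): MISMATCH
  Compare pos 2 ('m') with pos 5 ('a'): MISMATCH
  Compare pos 3 ('p') with pos 4 ('m'): MISMATCH
Result: not a palindrome

0


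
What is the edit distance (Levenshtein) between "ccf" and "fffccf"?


Computing edit distance: "ccf" -> "fffccf"
DP table:
           f    f    f    c    c    f
      0    1    2    3    4    5    6
  c   1    1    2    3    3    4    5
  c   2    2    2    3    3    3    4
  f   3    2    2    2    3    4    3
Edit distance = dp[3][6] = 3

3


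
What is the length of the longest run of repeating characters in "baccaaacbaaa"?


Input: "baccaaacbaaa"
Scanning for longest run:
  Position 1 ('a'): new char, reset run to 1
  Position 2 ('c'): new char, reset run to 1
  Position 3 ('c'): continues run of 'c', length=2
  Position 4 ('a'): new char, reset run to 1
  Position 5 ('a'): continues run of 'a', length=2
  Position 6 ('a'): continues run of 'a', length=3
  Position 7 ('c'): new char, reset run to 1
  Position 8 ('b'): new char, reset run to 1
  Position 9 ('a'): new char, reset run to 1
  Position 10 ('a'): continues run of 'a', length=2
  Position 11 ('a'): continues run of 'a', length=3
Longest run: 'a' with length 3

3


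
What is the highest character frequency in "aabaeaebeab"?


Input: aabaeaebeab
Character counts:
  'a': 5
  'b': 3
  'e': 3
Maximum frequency: 5

5


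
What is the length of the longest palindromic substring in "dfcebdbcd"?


Input: "dfcebdbcd"
Checking substrings for palindromes:
  [4:7] "bdb" (len 3) => palindrome
Longest palindromic substring: "bdb" with length 3

3


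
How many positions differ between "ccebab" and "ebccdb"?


Comparing "ccebab" and "ebccdb" position by position:
  Position 0: 'c' vs 'e' => DIFFER
  Position 1: 'c' vs 'b' => DIFFER
  Position 2: 'e' vs 'c' => DIFFER
  Position 3: 'b' vs 'c' => DIFFER
  Position 4: 'a' vs 'd' => DIFFER
  Position 5: 'b' vs 'b' => same
Positions that differ: 5

5
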